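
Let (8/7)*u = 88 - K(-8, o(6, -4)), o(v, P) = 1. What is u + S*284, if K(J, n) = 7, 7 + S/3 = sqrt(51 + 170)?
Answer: -47145/8 + 852*sqrt(221) ≈ 6772.8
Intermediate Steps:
S = -21 + 3*sqrt(221) (S = -21 + 3*sqrt(51 + 170) = -21 + 3*sqrt(221) ≈ 23.598)
u = 567/8 (u = 7*(88 - 1*7)/8 = 7*(88 - 7)/8 = (7/8)*81 = 567/8 ≈ 70.875)
u + S*284 = 567/8 + (-21 + 3*sqrt(221))*284 = 567/8 + (-5964 + 852*sqrt(221)) = -47145/8 + 852*sqrt(221)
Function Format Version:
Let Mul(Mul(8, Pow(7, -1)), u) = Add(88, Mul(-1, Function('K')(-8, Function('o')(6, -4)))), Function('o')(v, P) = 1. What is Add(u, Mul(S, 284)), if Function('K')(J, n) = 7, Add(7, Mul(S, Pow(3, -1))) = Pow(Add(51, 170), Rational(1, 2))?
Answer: Add(Rational(-47145, 8), Mul(852, Pow(221, Rational(1, 2)))) ≈ 6772.8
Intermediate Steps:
S = Add(-21, Mul(3, Pow(221, Rational(1, 2)))) (S = Add(-21, Mul(3, Pow(Add(51, 170), Rational(1, 2)))) = Add(-21, Mul(3, Pow(221, Rational(1, 2)))) ≈ 23.598)
u = Rational(567, 8) (u = Mul(Rational(7, 8), Add(88, Mul(-1, 7))) = Mul(Rational(7, 8), Add(88, -7)) = Mul(Rational(7, 8), 81) = Rational(567, 8) ≈ 70.875)
Add(u, Mul(S, 284)) = Add(Rational(567, 8), Mul(Add(-21, Mul(3, Pow(221, Rational(1, 2)))), 284)) = Add(Rational(567, 8), Add(-5964, Mul(852, Pow(221, Rational(1, 2))))) = Add(Rational(-47145, 8), Mul(852, Pow(221, Rational(1, 2))))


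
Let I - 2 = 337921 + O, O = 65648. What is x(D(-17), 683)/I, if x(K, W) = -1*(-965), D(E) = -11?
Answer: 965/403571 ≈ 0.0023912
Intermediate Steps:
I = 403571 (I = 2 + (337921 + 65648) = 2 + 403569 = 403571)
x(K, W) = 965
x(D(-17), 683)/I = 965/403571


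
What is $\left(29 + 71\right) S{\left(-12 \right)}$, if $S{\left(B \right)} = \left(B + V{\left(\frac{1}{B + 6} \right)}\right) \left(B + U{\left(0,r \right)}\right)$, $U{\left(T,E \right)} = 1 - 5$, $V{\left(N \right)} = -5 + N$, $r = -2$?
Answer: $\frac{82400}{3} \approx 27467.0$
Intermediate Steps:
$U{\left(T,E \right)} = -4$
$S{\left(B \right)} = \left(-4 + B\right) \left(-5 + B + \frac{1}{6 + B}\right)$ ($S{\left(B \right)} = \left(B - \left(5 - \frac{1}{B + 6}\right)\right) \left(B - 4\right) = \left(B - \left(5 - \frac{1}{6 + B}\right)\right) \left(-4 + B\right) = \left(-5 + B + \frac{1}{6 + B}\right) \left(-4 + B\right) = \left(-4 + B\right) \left(-5 + B + \frac{1}{6 + B}\right)$)
$\left(29 + 71\right) S{\left(-12 \right)} = \left(29 + 71\right) \frac{116 + \left(-12\right)^{3} - -396 - 3 \left(-12\right)^{2}}{6 - 12} = 100 \frac{116 - 1728 + 396 - 432}{-6} = 100 \left(- \frac{116 - 1728 + 396 - 432}{6}\right) = 100 \left(\left(- \frac{1}{6}\right) \left(-1648\right)\right) = 100 \cdot \frac{824}{3} = \frac{82400}{3}$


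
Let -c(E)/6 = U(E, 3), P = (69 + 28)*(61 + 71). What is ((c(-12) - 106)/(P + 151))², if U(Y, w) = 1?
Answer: 12544/167832025 ≈ 7.4741e-5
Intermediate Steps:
P = 12804 (P = 97*132 = 12804)
c(E) = -6 (c(E) = -6*1 = -6)
((c(-12) - 106)/(P + 151))² = ((-6 - 106)/(12804 + 151))² = (-112/12955)² = 12544/167832025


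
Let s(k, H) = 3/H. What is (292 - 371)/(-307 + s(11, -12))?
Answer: 316/1229 ≈ 0.25712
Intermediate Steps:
(292 - 371)/(-307 + s(11, -12)) = (292 - 371)/(-307 + 3/(-12)) = -79/(-307 + 3*(-1/12)) = -79/(-307 - ¼) = -79/(-1229/4) = -79*(-4/1229) = 316/1229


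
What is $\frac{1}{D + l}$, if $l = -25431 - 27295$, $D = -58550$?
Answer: $- \frac{1}{111276} \approx -8.9867 \cdot 10^{-6}$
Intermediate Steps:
$l = -52726$
$\frac{1}{D + l} = \frac{1}{-58550 - 52726} = \frac{1}{-111276} = - \frac{1}{111276}$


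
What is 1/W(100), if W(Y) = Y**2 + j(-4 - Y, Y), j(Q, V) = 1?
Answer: 1/10001 ≈ 9.9990e-5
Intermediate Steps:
W(Y) = 1 + Y**2 (W(Y) = Y**2 + 1 = 1 + Y**2)
1/W(100) = 1/(1 + 100**2) = 1/(1 + 10000) = 1/10001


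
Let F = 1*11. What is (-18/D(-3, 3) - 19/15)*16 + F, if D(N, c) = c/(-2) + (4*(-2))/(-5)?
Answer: -43339/15 ≈ -2889.3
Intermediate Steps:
D(N, c) = 8/5 - c/2 (D(N, c) = c*(-½) - 8*(-⅕) = -c/2 + 8/5 = 8/5 - c/2)
F = 11
(-18/D(-3, 3) - 19/15)*16 + F = (-18/(8/5 - ½*3) - 19/15)*16 + 11 = (-18/(8/5 - 3/2) - 19*1/15)*16 + 11 = (-18/⅒ - 19/15)*16 + 11 = (-18*10 - 19/15)*16 + 11 = (-180 - 19/15)*16 + 11 = -2719/15*16 + 11 = -43504/15 + 11 = -43339/15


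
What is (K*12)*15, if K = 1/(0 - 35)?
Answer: -36/7 ≈ -5.1429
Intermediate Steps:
K = -1/35 (K = 1/(-35) = -1/35 ≈ -0.028571)
(K*12)*15 = -1/35*12*15 = -12/35*15 = -36/7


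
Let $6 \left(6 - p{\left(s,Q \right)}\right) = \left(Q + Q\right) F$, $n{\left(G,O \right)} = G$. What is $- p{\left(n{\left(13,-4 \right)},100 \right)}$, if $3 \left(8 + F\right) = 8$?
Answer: $- \frac{1654}{9} \approx -183.78$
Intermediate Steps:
$F = - \frac{16}{3}$ ($F = -8 + \frac{1}{3} \cdot 8 = -8 + \frac{8}{3} = - \frac{16}{3} \approx -5.3333$)
$p{\left(s,Q \right)} = 6 + \frac{16 Q}{9}$ ($p{\left(s,Q \right)} = 6 - \frac{\left(Q + Q\right) \left(- \frac{16}{3}\right)}{6} = 6 - \frac{2 Q \left(- \frac{16}{3}\right)}{6} = 6 - \frac{\left(- \frac{32}{3}\right) Q}{6} = 6 + \frac{16 Q}{9}$)
$- p{\left(n{\left(13,-4 \right)},100 \right)} = - (6 + \frac{16}{9} \cdot 100) = - (6 + \frac{1600}{9}) = \left(-1\right) \frac{1654}{9} = - \frac{1654}{9}$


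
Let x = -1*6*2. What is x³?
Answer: -1728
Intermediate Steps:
x = -12 (x = -6*2 = -12)
x³ = (-12)³ = -1728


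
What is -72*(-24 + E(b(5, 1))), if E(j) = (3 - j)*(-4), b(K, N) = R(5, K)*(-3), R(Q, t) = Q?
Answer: 6912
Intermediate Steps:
b(K, N) = -15 (b(K, N) = 5*(-3) = -15)
E(j) = -12 + 4*j
-72*(-24 + E(b(5, 1))) = -72*(-24 + (-12 + 4*(-15))) = -72*(-24 + (-12 - 60)) = -72*(-24 - 72) = -72*(-96) = 6912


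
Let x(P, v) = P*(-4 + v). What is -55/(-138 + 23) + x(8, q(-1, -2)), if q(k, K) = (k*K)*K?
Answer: -1461/23 ≈ -63.522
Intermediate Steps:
q(k, K) = k*K**2 (q(k, K) = (K*k)*K = k*K**2)
-55/(-138 + 23) + x(8, q(-1, -2)) = -55/(-138 + 23) + 8*(-4 - 1*(-2)**2) = -55/(-115) + 8*(-4 - 1*4) = -55*(-1/115) + 8*(-4 - 4) = 11/23 + 8*(-8) = 11/23 - 64 = -1461/23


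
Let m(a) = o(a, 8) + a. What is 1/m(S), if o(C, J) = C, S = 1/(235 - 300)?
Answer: -65/2 ≈ -32.500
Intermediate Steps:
S = -1/65 (S = 1/(-65) = -1/65 ≈ -0.015385)
m(a) = 2*a (m(a) = a + a = 2*a)
1/m(S) = 1/(2*(-1/65)) = 1/(-2/65) = -65/2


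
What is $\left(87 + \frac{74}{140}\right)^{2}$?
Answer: $\frac{37540129}{4900} \approx 7661.3$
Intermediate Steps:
$\left(87 + \frac{74}{140}\right)^{2} = \left(87 + 74 \cdot \frac{1}{140}\right)^{2} = \left(87 + \frac{37}{70}\right)^{2} = \left(\frac{6127}{70}\right)^{2} = \frac{37540129}{4900}$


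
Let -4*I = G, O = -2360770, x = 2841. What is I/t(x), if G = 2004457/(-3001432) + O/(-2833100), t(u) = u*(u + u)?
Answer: -10049024971/3921884787649141440 ≈ -2.5623e-9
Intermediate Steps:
t(u) = 2*u² (t(u) = u*(2*u) = 2*u²)
G = 10049024971/60738264280 (G = 2004457/(-3001432) - 2360770/(-2833100) = 2004457*(-1/3001432) - 2360770*(-1/2833100) = -286351/428776 + 236077/283310 = 10049024971/60738264280 ≈ 0.16545)
I = -10049024971/242953057120 (I = -¼*10049024971/60738264280 = -10049024971/242953057120 ≈ -0.041362)
I/t(x) = -10049024971/(242953057120*(2*2841²)) = -10049024971/(242953057120*(2*8071281)) = -10049024971/242953057120/16142562 = -10049024971/242953057120*1/16142562 = -10049024971/3921884787649141440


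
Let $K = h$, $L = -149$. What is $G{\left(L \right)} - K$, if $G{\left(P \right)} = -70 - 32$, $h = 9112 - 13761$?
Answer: $4547$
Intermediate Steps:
$h = -4649$ ($h = 9112 - 13761 = -4649$)
$K = -4649$
$G{\left(P \right)} = -102$ ($G{\left(P \right)} = -70 - 32 = -102$)
$G{\left(L \right)} - K = -102 - -4649 = -102 + 4649 = 4547$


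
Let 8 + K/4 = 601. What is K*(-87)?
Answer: -206364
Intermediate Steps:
K = 2372 (K = -32 + 4*601 = -32 + 2404 = 2372)
K*(-87) = 2372*(-87) = -206364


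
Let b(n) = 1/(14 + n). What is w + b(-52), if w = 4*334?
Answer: 50767/38 ≈ 1336.0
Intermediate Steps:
w = 1336
w + b(-52) = 1336 + 1/(14 - 52) = 1336 + 1/(-38) = 1336 - 1/38 = 50767/38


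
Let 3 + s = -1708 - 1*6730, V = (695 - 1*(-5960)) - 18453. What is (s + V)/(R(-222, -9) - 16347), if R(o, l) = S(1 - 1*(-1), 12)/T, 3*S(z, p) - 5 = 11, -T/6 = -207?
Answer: 37705257/30454453 ≈ 1.2381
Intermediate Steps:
T = 1242 (T = -6*(-207) = 1242)
S(z, p) = 16/3 (S(z, p) = 5/3 + (1/3)*11 = 5/3 + 11/3 = 16/3)
R(o, l) = 8/1863 (R(o, l) = (16/3)/1242 = (16/3)*(1/1242) = 8/1863)
V = -11798 (V = (695 + 5960) - 18453 = 6655 - 18453 = -11798)
s = -8441 (s = -3 + (-1708 - 1*6730) = -3 + (-1708 - 6730) = -3 - 8438 = -8441)
(s + V)/(R(-222, -9) - 16347) = (-8441 - 11798)/(8/1863 - 16347) = -20239/(-30454453/1863) = -20239*(-1863/30454453) = 37705257/30454453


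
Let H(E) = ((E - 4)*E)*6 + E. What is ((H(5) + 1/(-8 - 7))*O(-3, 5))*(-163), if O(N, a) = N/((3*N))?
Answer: -85412/45 ≈ -1898.0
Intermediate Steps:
O(N, a) = 1/3 (O(N, a) = N*(1/(3*N)) = 1/3)
H(E) = E + 6*E*(-4 + E) (H(E) = ((-4 + E)*E)*6 + E = (E*(-4 + E))*6 + E = 6*E*(-4 + E) + E = E + 6*E*(-4 + E))
((H(5) + 1/(-8 - 7))*O(-3, 5))*(-163) = ((5*(-23 + 6*5) + 1/(-8 - 7))*(1/3))*(-163) = ((5*(-23 + 30) + 1/(-15))*(1/3))*(-163) = ((5*7 - 1/15)*(1/3))*(-163) = ((35 - 1/15)*(1/3))*(-163) = ((524/15)*(1/3))*(-163) = (524/45)*(-163) = -85412/45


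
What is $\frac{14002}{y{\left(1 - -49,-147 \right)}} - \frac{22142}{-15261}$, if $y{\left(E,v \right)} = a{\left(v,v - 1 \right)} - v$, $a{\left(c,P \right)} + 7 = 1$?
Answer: $\frac{24089616}{239089} \approx 100.76$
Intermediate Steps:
$a{\left(c,P \right)} = -6$ ($a{\left(c,P \right)} = -7 + 1 = -6$)
$y{\left(E,v \right)} = -6 - v$
$\frac{14002}{y{\left(1 - -49,-147 \right)}} - \frac{22142}{-15261} = \frac{14002}{-6 - -147} - \frac{22142}{-15261} = \frac{14002}{-6 + 147} - - \frac{22142}{15261} = \frac{14002}{141} + \frac{22142}{15261} = \frac{24089616}{239089}$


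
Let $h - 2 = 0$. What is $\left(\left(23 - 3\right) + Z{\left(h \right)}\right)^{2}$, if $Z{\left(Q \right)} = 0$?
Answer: $400$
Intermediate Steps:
$h = 2$ ($h = 2 + 0 = 2$)
$\left(\left(23 - 3\right) + Z{\left(h \right)}\right)^{2} = \left(\left(23 - 3\right) + 0\right)^{2} = \left(20 + 0\right)^{2} = 20^{2} = 400$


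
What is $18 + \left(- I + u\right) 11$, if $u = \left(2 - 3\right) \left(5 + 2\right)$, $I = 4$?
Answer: $-103$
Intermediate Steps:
$u = -7$ ($u = \left(-1\right) 7 = -7$)
$18 + \left(- I + u\right) 11 = 18 + \left(\left(-1\right) 4 - 7\right) 11 = 18 + \left(-4 - 7\right) 11 = 18 - 121 = -103$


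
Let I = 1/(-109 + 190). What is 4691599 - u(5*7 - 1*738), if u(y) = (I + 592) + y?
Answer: 380028509/81 ≈ 4.6917e+6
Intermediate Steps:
I = 1/81 ≈ 0.012346
u(y) = 47953/81 + y (u(y) = (1/81 + 592) + y = 47953/81 + y)
4691599 - u(5*7 - 1*738) = 4691599 - (47953/81 + (5*7 - 1*738)) = 4691599 - (47953/81 + (35 - 738)) = 4691599 - (47953/81 - 703) = 4691599 - 1*(-8990/81) = 4691599 + 8990/81 = 380028509/81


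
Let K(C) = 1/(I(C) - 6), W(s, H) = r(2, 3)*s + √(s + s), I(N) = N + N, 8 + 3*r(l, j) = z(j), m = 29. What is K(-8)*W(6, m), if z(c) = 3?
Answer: 5/11 - √3/11 ≈ 0.29709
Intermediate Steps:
r(l, j) = -5/3 (r(l, j) = -8/3 + (⅓)*3 = -8/3 + 1 = -5/3)
I(N) = 2*N
W(s, H) = -5*s/3 + √2*√s (W(s, H) = -5*s/3 + √(s + s) = -5*s/3 + √(2*s) = -5*s/3 + √2*√s)
K(C) = 1/(-6 + 2*C) (K(C) = 1/(2*C - 6) = 1/(-6 + 2*C))
K(-8)*W(6, m) = (1/(2*(-3 - 8)))*(-5/3*6 + √2*√6) = ((½)/(-11))*(-10 + 2*√3) = ((½)*(-1/11))*(-10 + 2*√3) = -(-10 + 2*√3)/22 = 5/11 - √3/11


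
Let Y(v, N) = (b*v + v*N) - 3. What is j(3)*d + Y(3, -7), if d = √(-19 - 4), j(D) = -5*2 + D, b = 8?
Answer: -7*I*√23 ≈ -33.571*I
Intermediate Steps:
j(D) = -10 + D
Y(v, N) = -3 + 8*v + N*v (Y(v, N) = (8*v + v*N) - 3 = (8*v + N*v) - 3 = -3 + 8*v + N*v)
d = I*√23 (d = √(-23) = I*√23 ≈ 4.7958*I)
j(3)*d + Y(3, -7) = (-10 + 3)*(I*√23) + (-3 + 8*3 - 7*3) = -7*I*√23 + (-3 + 24 - 21) = -7*I*√23 + 0 = -7*I*√23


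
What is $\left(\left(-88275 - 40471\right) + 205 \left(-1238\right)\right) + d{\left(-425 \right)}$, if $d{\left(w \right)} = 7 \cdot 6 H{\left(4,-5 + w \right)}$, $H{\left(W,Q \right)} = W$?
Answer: $-382368$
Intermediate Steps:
$d{\left(w \right)} = 168$ ($d{\left(w \right)} = 7 \cdot 6 \cdot 4 = 42 \cdot 4 = 168$)
$\left(\left(-88275 - 40471\right) + 205 \left(-1238\right)\right) + d{\left(-425 \right)} = \left(\left(-88275 - 40471\right) + 205 \left(-1238\right)\right) + 168 = \left(\left(-88275 - 40471\right) - 253790\right) + 168 = \left(-128746 - 253790\right) + 168 = -382536 + 168 = -382368$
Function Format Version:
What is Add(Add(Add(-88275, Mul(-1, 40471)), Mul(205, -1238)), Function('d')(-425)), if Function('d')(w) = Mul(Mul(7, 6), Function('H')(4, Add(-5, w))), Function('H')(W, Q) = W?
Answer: -382368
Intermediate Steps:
Function('d')(w) = 168 (Function('d')(w) = Mul(Mul(7, 6), 4) = Mul(42, 4) = 168)
Add(Add(Add(-88275, Mul(-1, 40471)), Mul(205, -1238)), Function('d')(-425)) = Add(Add(Add(-88275, Mul(-1, 40471)), Mul(205, -1238)), 168) = Add(Add(Add(-88275, -40471), -253790), 168) = Add(Add(-128746, -253790), 168) = Add(-382536, 168) = -382368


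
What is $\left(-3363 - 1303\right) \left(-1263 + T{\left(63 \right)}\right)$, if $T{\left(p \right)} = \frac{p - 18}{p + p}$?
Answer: $\frac{41240441}{7} \approx 5.8915 \cdot 10^{6}$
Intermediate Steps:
$T{\left(p \right)} = \frac{-18 + p}{2 p}$
$\left(-3363 - 1303\right) \left(-1263 + T{\left(63 \right)}\right) = \left(-3363 - 1303\right) \left(-1263 + \frac{-18 + 63}{2 \cdot 63}\right) = - 4666 \left(-1263 + \frac{1}{2} \cdot \frac{1}{63} \cdot 45\right) = - 4666 \left(-1263 + \frac{5}{14}\right) = \left(-4666\right) \left(- \frac{17677}{14}\right) = \frac{41240441}{7}$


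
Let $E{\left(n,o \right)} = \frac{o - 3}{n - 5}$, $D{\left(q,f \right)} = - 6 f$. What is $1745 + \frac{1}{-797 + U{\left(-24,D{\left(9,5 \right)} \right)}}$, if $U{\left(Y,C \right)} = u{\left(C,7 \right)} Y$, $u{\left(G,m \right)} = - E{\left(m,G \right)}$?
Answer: $\frac{2081784}{1193} \approx 1745.0$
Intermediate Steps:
$E{\left(n,o \right)} = \frac{-3 + o}{-5 + n}$
$u{\left(G,m \right)} = - \frac{-3 + G}{-5 + m}$
$U{\left(Y,C \right)} = Y \left(\frac{3}{2} - \frac{C}{2}\right)$ ($U{\left(Y,C \right)} = \frac{3 - C}{-5 + 7} Y = \frac{3 - C}{2} Y = \left(\frac{3}{2} - \frac{C}{2}\right) Y = Y \left(\frac{3}{2} - \frac{C}{2}\right)$)
$1745 + \frac{1}{-797 + U{\left(-24,D{\left(9,5 \right)} \right)}} = 1745 + \frac{1}{-797 + \frac{1}{2} \left(-24\right) \left(3 - \left(-6\right) 5\right)} = 1745 + \frac{1}{-797 + \frac{1}{2} \left(-24\right) \left(3 - -30\right)} = 1745 + \frac{1}{-797 + \frac{1}{2} \left(-24\right) \left(3 + 30\right)} = 1745 + \frac{1}{-797 + \frac{1}{2} \left(-24\right) 33} = 1745 + \frac{1}{-797 - 396} = 1745 + \frac{1}{-1193} = 1745 - \frac{1}{1193} = \frac{2081784}{1193}$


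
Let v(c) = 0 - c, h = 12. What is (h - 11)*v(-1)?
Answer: 1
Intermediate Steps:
v(c) = -c
(h - 11)*v(-1) = (12 - 11)*(-1*(-1)) = 1*1 = 1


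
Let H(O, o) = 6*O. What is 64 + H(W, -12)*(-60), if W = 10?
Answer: -3536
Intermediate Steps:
64 + H(W, -12)*(-60) = 64 + (6*10)*(-60) = 64 + 60*(-60) = 64 - 3600 = -3536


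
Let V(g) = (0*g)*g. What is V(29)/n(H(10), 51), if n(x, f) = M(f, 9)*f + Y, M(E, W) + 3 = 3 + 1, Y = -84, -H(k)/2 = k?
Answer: 0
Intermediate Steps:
H(k) = -2*k
M(E, W) = 1 (M(E, W) = -3 + (3 + 1) = -3 + 4 = 1)
V(g) = 0 (V(g) = 0*g = 0)
n(x, f) = -84 + f (n(x, f) = 1*f - 84 = f - 84 = -84 + f)
V(29)/n(H(10), 51) = 0/(-84 + 51) = 0/(-33) = 0*(-1/33) = 0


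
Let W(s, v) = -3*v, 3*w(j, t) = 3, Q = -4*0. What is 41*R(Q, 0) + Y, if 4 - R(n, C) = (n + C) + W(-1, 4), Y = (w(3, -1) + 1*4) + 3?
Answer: 664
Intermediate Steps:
Q = 0
w(j, t) = 1 (w(j, t) = (⅓)*3 = 1)
Y = 8 (Y = (1 + 1*4) + 3 = (1 + 4) + 3 = 5 + 3 = 8)
R(n, C) = 16 - C - n (R(n, C) = 4 - ((n + C) - 3*4) = 4 - ((C + n) - 12) = 4 - (-12 + C + n) = 4 + (12 - C - n) = 16 - C - n)
41*R(Q, 0) + Y = 41*(16 - 1*0 - 1*0) + 8 = 41*(16 + 0 + 0) + 8 = 41*16 + 8 = 656 + 8 = 664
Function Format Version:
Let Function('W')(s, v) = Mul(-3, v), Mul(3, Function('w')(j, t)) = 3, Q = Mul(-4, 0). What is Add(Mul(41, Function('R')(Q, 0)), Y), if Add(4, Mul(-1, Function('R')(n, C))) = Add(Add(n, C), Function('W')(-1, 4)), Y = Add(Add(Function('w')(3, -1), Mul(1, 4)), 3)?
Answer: 664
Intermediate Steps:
Q = 0
Function('w')(j, t) = 1 (Function('w')(j, t) = Mul(Rational(1, 3), 3) = 1)
Y = 8 (Y = Add(Add(1, Mul(1, 4)), 3) = Add(Add(1, 4), 3) = Add(5, 3) = 8)
Function('R')(n, C) = Add(16, Mul(-1, C), Mul(-1, n)) (Function('R')(n, C) = Add(4, Mul(-1, Add(Add(n, C), Mul(-3, 4)))) = Add(4, Mul(-1, Add(Add(C, n), -12))) = Add(4, Mul(-1, Add(-12, C, n))) = Add(4, Add(12, Mul(-1, C), Mul(-1, n))) = Add(16, Mul(-1, C), Mul(-1, n)))
Add(Mul(41, Function('R')(Q, 0)), Y) = Add(Mul(41, Add(16, Mul(-1, 0), Mul(-1, 0))), 8) = Add(Mul(41, Add(16, 0, 0)), 8) = Add(Mul(41, 16), 8) = Add(656, 8) = 664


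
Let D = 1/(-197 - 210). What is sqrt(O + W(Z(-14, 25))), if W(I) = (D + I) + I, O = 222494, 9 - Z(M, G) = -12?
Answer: sqrt(36862865457)/407 ≈ 471.74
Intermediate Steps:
Z(M, G) = 21 (Z(M, G) = 9 - 1*(-12) = 9 + 12 = 21)
D = -1/407 (D = 1/(-407) = -1/407 ≈ -0.0024570)
W(I) = -1/407 + 2*I (W(I) = (-1/407 + I) + I = -1/407 + 2*I)
sqrt(O + W(Z(-14, 25))) = sqrt(222494 + (-1/407 + 2*21)) = sqrt(222494 + (-1/407 + 42)) = sqrt(222494 + 17093/407) = sqrt(90572151/407) = sqrt(36862865457)/407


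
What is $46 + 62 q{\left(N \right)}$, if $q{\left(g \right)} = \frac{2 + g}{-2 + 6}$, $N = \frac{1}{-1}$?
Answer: $\frac{123}{2} \approx 61.5$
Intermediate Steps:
$N = -1$
$q{\left(g \right)} = \frac{1}{2} + \frac{g}{4}$ ($q{\left(g \right)} = \frac{2 + g}{4} = \left(2 + g\right) \frac{1}{4} = \frac{1}{2} + \frac{g}{4}$)
$46 + 62 q{\left(N \right)} = 46 + 62 \left(\frac{1}{2} + \frac{1}{4} \left(-1\right)\right) = 46 + 62 \left(\frac{1}{2} - \frac{1}{4}\right) = 46 + 62 \cdot \frac{1}{4} = 46 + \frac{31}{2} = \frac{123}{2}$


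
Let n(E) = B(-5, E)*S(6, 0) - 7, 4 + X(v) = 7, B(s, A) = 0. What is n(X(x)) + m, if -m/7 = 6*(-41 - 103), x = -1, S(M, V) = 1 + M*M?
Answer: 6041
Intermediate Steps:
S(M, V) = 1 + M²
X(v) = 3 (X(v) = -4 + 7 = 3)
n(E) = -7 (n(E) = 0*(1 + 6²) - 7 = 0*(1 + 36) - 7 = 0*37 - 7 = 0 - 7 = -7)
m = 6048 (m = -42*(-41 - 103) = -42*(-144) = -7*(-864) = 6048)
n(X(x)) + m = -7 + 6048 = 6041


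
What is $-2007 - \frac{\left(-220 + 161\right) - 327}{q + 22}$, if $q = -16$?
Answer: $- \frac{5828}{3} \approx -1942.7$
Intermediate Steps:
$-2007 - \frac{\left(-220 + 161\right) - 327}{q + 22} = -2007 - \frac{\left(-220 + 161\right) - 327}{-16 + 22} = -2007 - \frac{-59 - 327}{6} = -2007 - \frac{1}{6} \left(-386\right) = -2007 - - \frac{193}{3} = -2007 + \frac{193}{3} = - \frac{5828}{3}$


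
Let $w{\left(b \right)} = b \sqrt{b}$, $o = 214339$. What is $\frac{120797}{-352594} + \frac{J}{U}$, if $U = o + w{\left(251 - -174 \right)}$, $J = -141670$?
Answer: $- \frac{4061736731058533}{4042881703580456} + \frac{150524375 \sqrt{17}}{22932220648} \approx -0.9776$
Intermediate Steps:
$w{\left(b \right)} = b^{\frac{3}{2}}$
$U = 214339 + 2125 \sqrt{17}$ ($U = 214339 + \left(251 - -174\right)^{\frac{3}{2}} = 214339 + \left(251 + 174\right)^{\frac{3}{2}} = 214339 + 425^{\frac{3}{2}} = 214339 + 2125 \sqrt{17} \approx 2.231 \cdot 10^{5}$)
$\frac{120797}{-352594} + \frac{J}{U} = \frac{120797}{-352594} - \frac{141670}{214339 + 2125 \sqrt{17}} = 120797 \left(- \frac{1}{352594}\right) - \frac{141670}{214339 + 2125 \sqrt{17}} = - \frac{120797}{352594} - \frac{141670}{214339 + 2125 \sqrt{17}}$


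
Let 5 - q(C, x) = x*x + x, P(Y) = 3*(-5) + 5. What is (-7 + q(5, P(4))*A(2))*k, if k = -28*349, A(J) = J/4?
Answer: 483714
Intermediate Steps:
P(Y) = -10 (P(Y) = -15 + 5 = -10)
A(J) = J/4 (A(J) = J*(¼) = J/4)
q(C, x) = 5 - x - x² (q(C, x) = 5 - (x*x + x) = 5 - (x² + x) = 5 - (x + x²) = 5 + (-x - x²) = 5 - x - x²)
k = -9772
(-7 + q(5, P(4))*A(2))*k = (-7 + (5 - 1*(-10) - 1*(-10)²)*((¼)*2))*(-9772) = (-7 + (5 + 10 - 1*100)*(½))*(-9772) = (-7 + (5 + 10 - 100)*(½))*(-9772) = (-7 - 85*½)*(-9772) = (-7 - 85/2)*(-9772) = -99/2*(-9772) = 483714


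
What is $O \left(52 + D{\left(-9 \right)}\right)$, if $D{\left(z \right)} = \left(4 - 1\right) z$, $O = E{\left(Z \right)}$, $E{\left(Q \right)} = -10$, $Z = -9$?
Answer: $-250$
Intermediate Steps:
$O = -10$
$D{\left(z \right)} = 3 z$
$O \left(52 + D{\left(-9 \right)}\right) = - 10 \left(52 + 3 \left(-9\right)\right) = - 10 \left(52 - 27\right) = \left(-10\right) 25 = -250$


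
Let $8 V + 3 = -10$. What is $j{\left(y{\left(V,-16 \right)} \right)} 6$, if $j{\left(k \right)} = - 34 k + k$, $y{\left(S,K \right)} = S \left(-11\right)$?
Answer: $- \frac{14157}{4} \approx -3539.3$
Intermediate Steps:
$V = - \frac{13}{8}$ ($V = - \frac{3}{8} + \frac{1}{8} \left(-10\right) = - \frac{3}{8} - \frac{5}{4} = - \frac{13}{8} \approx -1.625$)
$y{\left(S,K \right)} = - 11 S$
$j{\left(k \right)} = - 33 k$
$j{\left(y{\left(V,-16 \right)} \right)} 6 = - 33 \left(\left(-11\right) \left(- \frac{13}{8}\right)\right) 6 = \left(-33\right) \frac{143}{8} \cdot 6 = \left(- \frac{4719}{8}\right) 6 = - \frac{14157}{4}$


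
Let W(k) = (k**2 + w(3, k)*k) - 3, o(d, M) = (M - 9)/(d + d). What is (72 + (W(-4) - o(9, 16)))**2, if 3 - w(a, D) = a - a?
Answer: 1708249/324 ≈ 5272.4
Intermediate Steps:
o(d, M) = (-9 + M)/(2*d) (o(d, M) = (-9 + M)/((2*d)) = (-9 + M)*(1/(2*d)) = (-9 + M)/(2*d))
w(a, D) = 3 (w(a, D) = 3 - (a - a) = 3 - 1*0 = 3 + 0 = 3)
W(k) = -3 + k**2 + 3*k (W(k) = (k**2 + 3*k) - 3 = -3 + k**2 + 3*k)
(72 + (W(-4) - o(9, 16)))**2 = (72 + ((-3 + (-4)**2 + 3*(-4)) - (-9 + 16)/(2*9)))**2 = (72 + ((-3 + 16 - 12) - 7/(2*9)))**2 = (72 + (1 - 1*7/18))**2 = (72 + (1 - 7/18))**2 = (72 + 11/18)**2 = (1307/18)**2 = 1708249/324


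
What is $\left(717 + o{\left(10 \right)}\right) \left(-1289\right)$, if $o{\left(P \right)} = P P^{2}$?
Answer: $-2213213$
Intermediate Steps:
$o{\left(P \right)} = P^{3}$
$\left(717 + o{\left(10 \right)}\right) \left(-1289\right) = \left(717 + 10^{3}\right) \left(-1289\right) = \left(717 + 1000\right) \left(-1289\right) = 1717 \left(-1289\right) = -2213213$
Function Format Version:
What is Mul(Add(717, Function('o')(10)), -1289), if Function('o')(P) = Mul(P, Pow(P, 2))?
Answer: -2213213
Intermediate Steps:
Function('o')(P) = Pow(P, 3)
Mul(Add(717, Function('o')(10)), -1289) = Mul(Add(717, Pow(10, 3)), -1289) = Mul(Add(717, 1000), -1289) = Mul(1717, -1289) = -2213213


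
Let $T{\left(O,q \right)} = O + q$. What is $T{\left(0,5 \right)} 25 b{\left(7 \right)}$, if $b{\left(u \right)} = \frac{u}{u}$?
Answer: $125$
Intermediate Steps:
$b{\left(u \right)} = 1$
$T{\left(0,5 \right)} 25 b{\left(7 \right)} = \left(0 + 5\right) 25 \cdot 1 = 5 \cdot 25 \cdot 1 = 125 \cdot 1 = 125$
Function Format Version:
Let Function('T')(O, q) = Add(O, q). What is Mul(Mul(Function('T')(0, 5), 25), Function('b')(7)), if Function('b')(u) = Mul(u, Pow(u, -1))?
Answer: 125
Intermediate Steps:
Function('b')(u) = 1
Mul(Mul(Function('T')(0, 5), 25), Function('b')(7)) = Mul(Mul(Add(0, 5), 25), 1) = Mul(Mul(5, 25), 1) = Mul(125, 1) = 125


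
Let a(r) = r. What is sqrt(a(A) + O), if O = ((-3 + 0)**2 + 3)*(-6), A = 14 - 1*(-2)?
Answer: 2*I*sqrt(14) ≈ 7.4833*I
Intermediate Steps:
A = 16 (A = 14 + 2 = 16)
O = -72 (O = ((-3)**2 + 3)*(-6) = (9 + 3)*(-6) = 12*(-6) = -72)
sqrt(a(A) + O) = sqrt(16 - 72) = sqrt(-56) = 2*I*sqrt(14)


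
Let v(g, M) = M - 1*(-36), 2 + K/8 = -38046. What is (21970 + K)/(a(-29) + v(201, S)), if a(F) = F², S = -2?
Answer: -282414/875 ≈ -322.76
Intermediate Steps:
K = -304384 (K = -16 + 8*(-38046) = -16 - 304368 = -304384)
v(g, M) = 36 + M (v(g, M) = M + 36 = 36 + M)
(21970 + K)/(a(-29) + v(201, S)) = (21970 - 304384)/((-29)² + (36 - 2)) = -282414/(841 + 34) = -282414/875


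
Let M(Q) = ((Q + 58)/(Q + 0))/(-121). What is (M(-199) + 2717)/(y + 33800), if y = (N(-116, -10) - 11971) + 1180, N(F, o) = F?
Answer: 65422502/551240547 ≈ 0.11868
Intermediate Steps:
M(Q) = -(58 + Q)/(121*Q) (M(Q) = ((58 + Q)/Q)*(-1/121) = -(58 + Q)/(121*Q))
y = -10907 (y = (-116 - 11971) + 1180 = -12087 + 1180 = -10907)
(M(-199) + 2717)/(y + 33800) = ((1/121)*(-58 - 1*(-199))/(-199) + 2717)/(-10907 + 33800) = ((1/121)*(-1/199)*(-58 + 199) + 2717)/22893 = ((1/121)*(-1/199)*141 + 2717)*(1/22893) = (-141/24079 + 2717)*(1/22893) = (65422502/24079)*(1/22893) = 65422502/551240547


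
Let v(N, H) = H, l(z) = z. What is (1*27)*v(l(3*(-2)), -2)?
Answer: -54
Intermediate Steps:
(1*27)*v(l(3*(-2)), -2) = (1*27)*(-2) = 27*(-2) = -54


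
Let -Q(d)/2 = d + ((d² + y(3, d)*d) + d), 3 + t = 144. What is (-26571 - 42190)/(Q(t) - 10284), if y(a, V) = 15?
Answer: 68761/54840 ≈ 1.2538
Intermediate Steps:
t = 141 (t = -3 + 144 = 141)
Q(d) = -34*d - 2*d² (Q(d) = -2*(d + ((d² + 15*d) + d)) = -2*(d + (d² + 16*d)) = -2*(d² + 17*d) = -34*d - 2*d²)
(-26571 - 42190)/(Q(t) - 10284) = (-26571 - 42190)/(-2*141*(17 + 141) - 10284) = -68761/(-2*141*158 - 10284) = -68761/(-44556 - 10284) = -68761/(-54840) = -68761*(-1/54840) = 68761/54840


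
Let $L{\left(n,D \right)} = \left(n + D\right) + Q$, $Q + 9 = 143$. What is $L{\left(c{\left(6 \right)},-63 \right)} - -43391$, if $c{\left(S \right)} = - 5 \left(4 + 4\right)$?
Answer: $43422$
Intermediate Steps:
$Q = 134$ ($Q = -9 + 143 = 134$)
$c{\left(S \right)} = -40$ ($c{\left(S \right)} = \left(-5\right) 8 = -40$)
$L{\left(n,D \right)} = 134 + D + n$ ($L{\left(n,D \right)} = \left(n + D\right) + 134 = \left(D + n\right) + 134 = 134 + D + n$)
$L{\left(c{\left(6 \right)},-63 \right)} - -43391 = \left(134 - 63 - 40\right) - -43391 = 31 + 43391 = 43422$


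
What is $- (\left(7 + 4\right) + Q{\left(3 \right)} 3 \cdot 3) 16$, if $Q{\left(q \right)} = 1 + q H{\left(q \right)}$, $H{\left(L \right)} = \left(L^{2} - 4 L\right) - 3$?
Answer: $2272$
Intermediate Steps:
$H{\left(L \right)} = -3 + L^{2} - 4 L$
$Q{\left(q \right)} = 1 + q \left(-3 + q^{2} - 4 q\right)$
$- (\left(7 + 4\right) + Q{\left(3 \right)} 3 \cdot 3) 16 = - (\left(7 + 4\right) + \left(1 - 3 \left(3 - 3^{2} + 4 \cdot 3\right)\right) 3 \cdot 3) 16 = - (11 + \left(1 - 3 \left(3 - 9 + 12\right)\right) 3 \cdot 3) 16 = - (11 + \left(1 - 3 \cdot 6\right) 3 \cdot 3) 16 = - (11 + \left(1 - 18\right) 3 \cdot 3) 16 = - (11 + \left(-17\right) 3 \cdot 3) 16 = - (11 - 153) 16 = \left(-1\right) \left(-142\right) 16 = 142 \cdot 16 = 2272$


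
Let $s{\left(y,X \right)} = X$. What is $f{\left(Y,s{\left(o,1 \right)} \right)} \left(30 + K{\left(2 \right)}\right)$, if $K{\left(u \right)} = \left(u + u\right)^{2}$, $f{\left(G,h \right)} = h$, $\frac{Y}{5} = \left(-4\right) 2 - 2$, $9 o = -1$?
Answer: $46$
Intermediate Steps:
$o = - \frac{1}{9}$ ($o = \frac{1}{9} \left(-1\right) = - \frac{1}{9} \approx -0.11111$)
$Y = -50$ ($Y = 5 \left(\left(-4\right) 2 - 2\right) = 5 \left(-8 - 2\right) = 5 \left(-10\right) = -50$)
$K{\left(u \right)} = 4 u^{2}$ ($K{\left(u \right)} = \left(2 u\right)^{2} = 4 u^{2}$)
$f{\left(Y,s{\left(o,1 \right)} \right)} \left(30 + K{\left(2 \right)}\right) = 1 \left(30 + 4 \cdot 2^{2}\right) = 1 \left(30 + 4 \cdot 4\right) = 1 \left(30 + 16\right) = 1 \cdot 46 = 46$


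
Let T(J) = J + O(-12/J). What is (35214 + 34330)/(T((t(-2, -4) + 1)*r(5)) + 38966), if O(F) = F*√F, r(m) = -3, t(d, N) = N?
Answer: 73182889800/41014366939 + 1669056*I*√3/41014366939 ≈ 1.7843 + 7.0485e-5*I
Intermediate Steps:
O(F) = F^(3/2)
T(J) = J + 24*√3*(-1/J)^(3/2) (T(J) = J + (-12/J)^(3/2) = J + 24*√3*(-1/J)^(3/2))
(35214 + 34330)/(T((t(-2, -4) + 1)*r(5)) + 38966) = (35214 + 34330)/(((-4 + 1)*(-3) + 24*√3*(-1/((-4 + 1)*(-3)))^(3/2)) + 38966) = 69544/((-3*(-3) + 24*√3*(-1/((-3*(-3))))^(3/2)) + 38966) = 69544/((9 + 24*√3*(-1/9)^(3/2)) + 38966) = 69544/((9 + 24*√3*(-1*⅑)^(3/2)) + 38966) = 69544/((9 + 24*√3*(-⅑)^(3/2)) + 38966) = 69544/((9 + 24*√3*(-I/27)) + 38966) = 69544/((9 - 8*I*√3/9) + 38966) = 69544/(38975 - 8*I*√3/9)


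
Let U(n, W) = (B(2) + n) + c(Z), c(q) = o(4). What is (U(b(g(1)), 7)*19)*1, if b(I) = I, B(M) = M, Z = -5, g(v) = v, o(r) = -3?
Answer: 0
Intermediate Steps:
c(q) = -3
U(n, W) = -1 + n (U(n, W) = (2 + n) - 3 = -1 + n)
(U(b(g(1)), 7)*19)*1 = ((-1 + 1)*19)*1 = (0*19)*1 = 0*1 = 0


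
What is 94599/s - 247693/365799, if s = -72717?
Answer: -17538570494/8866601961 ≈ -1.9780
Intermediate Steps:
94599/s - 247693/365799 = 94599/(-72717) - 247693/365799 = 94599*(-1/72717) - 247693*1/365799 = -31533/24239 - 247693/365799 = -17538570494/8866601961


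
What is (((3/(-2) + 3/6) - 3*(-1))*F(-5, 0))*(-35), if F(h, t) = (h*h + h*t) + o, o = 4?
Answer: -2030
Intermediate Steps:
F(h, t) = 4 + h² + h*t (F(h, t) = (h*h + h*t) + 4 = (h² + h*t) + 4 = 4 + h² + h*t)
(((3/(-2) + 3/6) - 3*(-1))*F(-5, 0))*(-35) = (((3/(-2) + 3/6) - 3*(-1))*(4 + (-5)² - 5*0))*(-35) = (((3*(-½) + 3*(⅙)) + 3)*(4 + 25 + 0))*(-35) = (((-3/2 + ½) + 3)*29)*(-35) = ((-1 + 3)*29)*(-35) = (2*29)*(-35) = 58*(-35) = -2030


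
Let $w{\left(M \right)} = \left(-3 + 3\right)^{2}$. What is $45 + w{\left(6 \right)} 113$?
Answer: $45$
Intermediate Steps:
$w{\left(M \right)} = 0$ ($w{\left(M \right)} = 0^{2} = 0$)
$45 + w{\left(6 \right)} 113 = 45 + 0 \cdot 113 = 45 + 0 = 45$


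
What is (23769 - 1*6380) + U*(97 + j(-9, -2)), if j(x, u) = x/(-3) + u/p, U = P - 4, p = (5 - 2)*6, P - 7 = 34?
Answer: 189764/9 ≈ 21085.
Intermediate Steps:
P = 41 (P = 7 + 34 = 41)
p = 18 (p = 3*6 = 18)
U = 37 (U = 41 - 4 = 37)
j(x, u) = -x/3 + u/18 (j(x, u) = x/(-3) + u/18 = x*(-⅓) + u*(1/18) = -x/3 + u/18)
(23769 - 1*6380) + U*(97 + j(-9, -2)) = (23769 - 1*6380) + 37*(97 + (-⅓*(-9) + (1/18)*(-2))) = (23769 - 6380) + 37*(97 + (3 - ⅑)) = 17389 + 37*(97 + 26/9) = 17389 + 37*(899/9) = 17389 + 33263/9 = 189764/9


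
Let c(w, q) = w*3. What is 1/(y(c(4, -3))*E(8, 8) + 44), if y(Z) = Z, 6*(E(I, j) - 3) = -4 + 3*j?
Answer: 1/120 ≈ 0.0083333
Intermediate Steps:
c(w, q) = 3*w
E(I, j) = 7/3 + j/2 (E(I, j) = 3 + (-4 + 3*j)/6 = 3 + (-⅔ + j/2) = 7/3 + j/2)
1/(y(c(4, -3))*E(8, 8) + 44) = 1/((3*4)*(7/3 + (½)*8) + 44) = 1/(12*(7/3 + 4) + 44) = 1/(12*(19/3) + 44) = 1/(76 + 44) = 1/120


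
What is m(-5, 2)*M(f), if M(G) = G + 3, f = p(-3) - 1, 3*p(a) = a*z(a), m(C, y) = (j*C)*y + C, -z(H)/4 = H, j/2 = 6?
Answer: 1250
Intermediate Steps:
j = 12 (j = 2*6 = 12)
z(H) = -4*H
m(C, y) = C + 12*C*y (m(C, y) = (12*C)*y + C = 12*C*y + C = C + 12*C*y)
p(a) = -4*a²/3 (p(a) = (a*(-4*a))/3 = (-4*a²)/3 = -4*a²/3)
f = -13 (f = -4/3*(-3)² - 1 = -4/3*9 - 1 = -12 - 1 = -13)
M(G) = 3 + G
m(-5, 2)*M(f) = (-5*(1 + 12*2))*(3 - 13) = -5*(1 + 24)*(-10) = -5*25*(-10) = -125*(-10) = 1250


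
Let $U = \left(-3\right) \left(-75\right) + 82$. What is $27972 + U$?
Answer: $28279$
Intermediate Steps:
$U = 307$ ($U = 225 + 82 = 307$)
$27972 + U = 27972 + 307 = 28279$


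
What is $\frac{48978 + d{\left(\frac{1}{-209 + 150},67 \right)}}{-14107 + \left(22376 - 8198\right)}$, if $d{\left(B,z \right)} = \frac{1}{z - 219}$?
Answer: $\frac{7444655}{10792} \approx 689.83$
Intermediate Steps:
$d{\left(B,z \right)} = \frac{1}{-219 + z}$
$\frac{48978 + d{\left(\frac{1}{-209 + 150},67 \right)}}{-14107 + \left(22376 - 8198\right)} = \frac{48978 + \frac{1}{-219 + 67}}{-14107 + \left(22376 - 8198\right)} = \frac{48978 + \frac{1}{-152}}{-14107 + \left(22376 - 8198\right)} = \frac{48978 - \frac{1}{152}}{-14107 + 14178} = \frac{7444655}{152 \cdot 71} = \frac{7444655}{152} \cdot \frac{1}{71} = \frac{7444655}{10792}$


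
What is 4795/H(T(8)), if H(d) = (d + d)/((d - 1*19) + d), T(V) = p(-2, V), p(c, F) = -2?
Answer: 110285/4 ≈ 27571.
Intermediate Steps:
T(V) = -2
H(d) = 2*d/(-19 + 2*d) (H(d) = (2*d)/((d - 19) + d) = (2*d)/((-19 + d) + d) = (2*d)/(-19 + 2*d) = 2*d/(-19 + 2*d))
4795/H(T(8)) = 4795/((2*(-2)/(-19 + 2*(-2)))) = 4795/((2*(-2)/(-19 - 4))) = 4795/((2*(-2)/(-23))) = 4795/((2*(-2)*(-1/23))) = 4795/(4/23) = 4795*(23/4) = 110285/4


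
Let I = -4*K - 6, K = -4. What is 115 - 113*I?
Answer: -1015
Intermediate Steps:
I = 10 (I = -4*(-4) - 6 = 16 - 6 = 10)
115 - 113*I = 115 - 113*10 = 115 - 1130 = -1015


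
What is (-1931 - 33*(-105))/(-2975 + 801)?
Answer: -767/1087 ≈ -0.70561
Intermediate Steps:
(-1931 - 33*(-105))/(-2975 + 801) = (-1931 + 3465)/(-2174) = 1534*(-1/2174) = -767/1087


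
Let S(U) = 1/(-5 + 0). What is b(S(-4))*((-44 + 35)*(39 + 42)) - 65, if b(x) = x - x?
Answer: -65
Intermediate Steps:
S(U) = -⅕ (S(U) = 1/(-5) = -⅕)
b(x) = 0
b(S(-4))*((-44 + 35)*(39 + 42)) - 65 = 0*((-44 + 35)*(39 + 42)) - 65 = 0*(-9*81) - 65 = 0*(-729) - 65 = 0 - 65 = -65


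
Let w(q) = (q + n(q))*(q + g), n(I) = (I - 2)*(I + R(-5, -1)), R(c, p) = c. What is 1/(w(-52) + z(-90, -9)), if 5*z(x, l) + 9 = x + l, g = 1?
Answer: -5/771738 ≈ -6.4789e-6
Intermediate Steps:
n(I) = (-5 + I)*(-2 + I) (n(I) = (I - 2)*(I - 5) = (-2 + I)*(-5 + I) = (-5 + I)*(-2 + I))
z(x, l) = -9/5 + l/5 + x/5 (z(x, l) = -9/5 + (x + l)/5 = -9/5 + (l + x)/5 = -9/5 + (l/5 + x/5) = -9/5 + l/5 + x/5)
w(q) = (1 + q)*(10 + q**2 - 6*q) (w(q) = (q + (10 + q**2 - 7*q))*(q + 1) = (10 + q**2 - 6*q)*(1 + q) = (1 + q)*(10 + q**2 - 6*q))
1/(w(-52) + z(-90, -9)) = 1/((10 + (-52)**3 - 5*(-52)**2 + 4*(-52)) + (-9/5 + (1/5)*(-9) + (1/5)*(-90))) = 1/((10 - 140608 - 5*2704 - 208) + (-9/5 - 9/5 - 18)) = 1/((10 - 140608 - 13520 - 208) - 108/5) = 1/(-154326 - 108/5) = 1/(-771738/5) = -5/771738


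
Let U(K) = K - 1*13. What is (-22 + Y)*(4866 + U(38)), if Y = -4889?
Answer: -24019701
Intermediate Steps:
U(K) = -13 + K (U(K) = K - 13 = -13 + K)
(-22 + Y)*(4866 + U(38)) = (-22 - 4889)*(4866 + (-13 + 38)) = -4911*(4866 + 25) = -4911*4891 = -24019701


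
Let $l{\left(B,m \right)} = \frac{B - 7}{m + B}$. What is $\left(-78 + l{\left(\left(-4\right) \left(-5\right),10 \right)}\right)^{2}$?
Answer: $\frac{5414929}{900} \approx 6016.6$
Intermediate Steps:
$l{\left(B,m \right)} = \frac{-7 + B}{B + m}$
$\left(-78 + l{\left(\left(-4\right) \left(-5\right),10 \right)}\right)^{2} = \left(-78 + \frac{-7 - -20}{\left(-4\right) \left(-5\right) + 10}\right)^{2} = \left(-78 + \frac{-7 + 20}{20 + 10}\right)^{2} = \left(-78 + \frac{1}{30} \cdot 13\right)^{2} = \left(-78 + \frac{13}{30}\right)^{2} = \left(- \frac{2327}{30}\right)^{2} = \frac{5414929}{900}$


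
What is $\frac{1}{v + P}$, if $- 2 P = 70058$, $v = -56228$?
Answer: $- \frac{1}{91257} \approx -1.0958 \cdot 10^{-5}$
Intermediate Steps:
$P = -35029$ ($P = \left(- \frac{1}{2}\right) 70058 = -35029$)
$\frac{1}{v + P} = \frac{1}{-56228 - 35029} = \frac{1}{-91257} = - \frac{1}{91257}$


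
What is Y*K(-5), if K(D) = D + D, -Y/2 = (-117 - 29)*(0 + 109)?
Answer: -318280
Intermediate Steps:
Y = 31828 (Y = -2*(-117 - 29)*(0 + 109) = -(-292)*109 = -2*(-15914) = 31828)
K(D) = 2*D
Y*K(-5) = 31828*(2*(-5)) = 31828*(-10) = -318280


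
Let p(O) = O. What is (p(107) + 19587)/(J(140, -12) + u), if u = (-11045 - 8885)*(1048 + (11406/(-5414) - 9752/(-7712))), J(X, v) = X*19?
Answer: -25696219156/27226972455585 ≈ -0.00094378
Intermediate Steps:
J(X, v) = 19*X
u = -27230443154425/1304774 (u = -19930*(1048 + (11406*(-1/5414) - 9752*(-1/7712))) = -19930*(1048 + (-5703/2707 + 1219/964)) = -19930*(1048 - 2197859/2609548) = -19930*2732608445/2609548 = -27230443154425/1304774 ≈ -2.0870e+7)
(p(107) + 19587)/(J(140, -12) + u) = (107 + 19587)/(19*140 - 27230443154425/1304774) = 19694/(2660 - 27230443154425/1304774) = 19694/(-27226972455585/1304774) = 19694*(-1304774/27226972455585) = -25696219156/27226972455585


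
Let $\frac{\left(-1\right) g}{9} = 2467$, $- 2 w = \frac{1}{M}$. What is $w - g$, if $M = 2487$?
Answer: $\frac{110437721}{4974} \approx 22203.0$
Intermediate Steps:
$w = - \frac{1}{4974}$ ($w = - \frac{1}{2 \cdot 2487} = \left(- \frac{1}{2}\right) \frac{1}{2487} = - \frac{1}{4974} \approx -0.00020105$)
$g = -22203$ ($g = \left(-9\right) 2467 = -22203$)
$w - g = - \frac{1}{4974} - -22203 = - \frac{1}{4974} + 22203 = \frac{110437721}{4974}$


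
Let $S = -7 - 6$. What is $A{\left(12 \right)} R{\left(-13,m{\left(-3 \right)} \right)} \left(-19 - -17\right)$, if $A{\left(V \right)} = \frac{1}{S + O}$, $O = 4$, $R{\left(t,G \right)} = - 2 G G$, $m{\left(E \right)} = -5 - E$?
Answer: $- \frac{16}{9} \approx -1.7778$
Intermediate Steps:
$R{\left(t,G \right)} = - 2 G^{2}$
$S = -13$
$A{\left(V \right)} = - \frac{1}{9}$ ($A{\left(V \right)} = \frac{1}{-13 + 4} = \frac{1}{-9} = - \frac{1}{9}$)
$A{\left(12 \right)} R{\left(-13,m{\left(-3 \right)} \right)} \left(-19 - -17\right) = - \frac{\left(-2\right) \left(-5 - -3\right)^{2}}{9} \left(-19 - -17\right) = - \frac{\left(-2\right) \left(-5 + 3\right)^{2}}{9} \left(-19 + 17\right) = - \frac{\left(-2\right) \left(-2\right)^{2}}{9} \left(-2\right) = - \frac{\left(-2\right) 4}{9} \left(-2\right) = \left(- \frac{1}{9}\right) \left(-8\right) \left(-2\right) = \frac{8}{9} \left(-2\right) = - \frac{16}{9}$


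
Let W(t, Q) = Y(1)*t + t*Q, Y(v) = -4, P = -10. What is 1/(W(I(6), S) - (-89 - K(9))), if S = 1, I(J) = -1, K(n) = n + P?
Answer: 1/91 ≈ 0.010989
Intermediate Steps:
K(n) = -10 + n (K(n) = n - 10 = -10 + n)
W(t, Q) = -4*t + Q*t (W(t, Q) = -4*t + t*Q = -4*t + Q*t)
1/(W(I(6), S) - (-89 - K(9))) = 1/(-(-4 + 1) - (-89 - (-10 + 9))) = 1/(-1*(-3) - (-89 - 1*(-1))) = 1/(3 - (-89 + 1)) = 1/(3 - 1*(-88)) = 1/(3 + 88) = 1/91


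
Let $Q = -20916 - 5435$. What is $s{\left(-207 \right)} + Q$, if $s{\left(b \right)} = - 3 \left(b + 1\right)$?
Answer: $-25733$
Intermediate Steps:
$s{\left(b \right)} = -3 - 3 b$ ($s{\left(b \right)} = - 3 \left(1 + b\right) = -3 - 3 b$)
$Q = -26351$
$s{\left(-207 \right)} + Q = \left(-3 - -621\right) - 26351 = \left(-3 + 621\right) - 26351 = 618 - 26351 = -25733$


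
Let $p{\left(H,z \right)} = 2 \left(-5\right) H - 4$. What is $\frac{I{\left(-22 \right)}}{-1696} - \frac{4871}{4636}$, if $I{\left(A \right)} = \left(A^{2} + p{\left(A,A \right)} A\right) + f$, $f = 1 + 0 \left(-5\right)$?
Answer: $\frac{2880149}{1965664} \approx 1.4652$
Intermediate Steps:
$p{\left(H,z \right)} = -4 - 10 H$ ($p{\left(H,z \right)} = - 10 H - 4 = -4 - 10 H$)
$f = 1$ ($f = 1 + 0 = 1$)
$I{\left(A \right)} = 1 + A^{2} + A \left(-4 - 10 A\right)$ ($I{\left(A \right)} = \left(A^{2} + \left(-4 - 10 A\right) A\right) + 1 = \left(A^{2} + A \left(-4 - 10 A\right)\right) + 1 = 1 + A^{2} + A \left(-4 - 10 A\right)$)
$\frac{I{\left(-22 \right)}}{-1696} - \frac{4871}{4636} = \frac{1 - 9 \left(-22\right)^{2} - -88}{-1696} - \frac{4871}{4636} = \left(1 - 4356 + 88\right) \left(- \frac{1}{1696}\right) - \frac{4871}{4636} = \left(-4267\right) \left(- \frac{1}{1696}\right) - \frac{4871}{4636} = \frac{4267}{1696} - \frac{4871}{4636} = \frac{2880149}{1965664}$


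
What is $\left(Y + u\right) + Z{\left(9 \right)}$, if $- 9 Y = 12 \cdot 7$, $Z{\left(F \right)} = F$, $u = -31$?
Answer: $- \frac{94}{3} \approx -31.333$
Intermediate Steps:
$Y = - \frac{28}{3}$ ($Y = - \frac{12 \cdot 7}{9} = \left(- \frac{1}{9}\right) 84 = - \frac{28}{3} \approx -9.3333$)
$\left(Y + u\right) + Z{\left(9 \right)} = \left(- \frac{28}{3} - 31\right) + 9 = - \frac{121}{3} + 9 = - \frac{94}{3}$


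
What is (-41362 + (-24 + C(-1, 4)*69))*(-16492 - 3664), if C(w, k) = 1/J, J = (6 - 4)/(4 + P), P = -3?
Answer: 833480834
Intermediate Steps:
J = 2 (J = (6 - 4)/(4 - 3) = 2/1 = 2*1 = 2)
C(w, k) = ½ (C(w, k) = 1/2 = ½)
(-41362 + (-24 + C(-1, 4)*69))*(-16492 - 3664) = (-41362 + (-24 + (½)*69))*(-16492 - 3664) = (-41362 + (-24 + 69/2))*(-20156) = (-41362 + 21/2)*(-20156) = -82703/2*(-20156) = 833480834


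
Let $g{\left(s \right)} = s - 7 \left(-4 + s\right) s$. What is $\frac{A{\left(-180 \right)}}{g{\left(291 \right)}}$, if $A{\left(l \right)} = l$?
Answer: $\frac{15}{48694} \approx 0.00030805$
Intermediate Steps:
$g{\left(s \right)} = s - 7 s \left(-4 + s\right)$
$\frac{A{\left(-180 \right)}}{g{\left(291 \right)}} = - \frac{180}{291 \left(29 - 2037\right)} = - \frac{180}{291 \left(-2008\right)} = - \frac{180}{-584328} = \left(-180\right) \left(- \frac{1}{584328}\right) = \frac{15}{48694}$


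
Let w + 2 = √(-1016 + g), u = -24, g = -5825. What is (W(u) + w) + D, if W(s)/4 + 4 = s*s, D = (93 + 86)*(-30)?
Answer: -3084 + I*√6841 ≈ -3084.0 + 82.71*I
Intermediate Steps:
D = -5370 (D = 179*(-30) = -5370)
W(s) = -16 + 4*s² (W(s) = -16 + 4*(s*s) = -16 + 4*s²)
w = -2 + I*√6841 (w = -2 + √(-1016 - 5825) = -2 + √(-6841) = -2 + I*√6841 ≈ -2.0 + 82.71*I)
(W(u) + w) + D = ((-16 + 4*(-24)²) + (-2 + I*√6841)) - 5370 = ((-16 + 4*576) + (-2 + I*√6841)) - 5370 = ((-16 + 2304) + (-2 + I*√6841)) - 5370 = (2288 + (-2 + I*√6841)) - 5370 = (2286 + I*√6841) - 5370 = -3084 + I*√6841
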